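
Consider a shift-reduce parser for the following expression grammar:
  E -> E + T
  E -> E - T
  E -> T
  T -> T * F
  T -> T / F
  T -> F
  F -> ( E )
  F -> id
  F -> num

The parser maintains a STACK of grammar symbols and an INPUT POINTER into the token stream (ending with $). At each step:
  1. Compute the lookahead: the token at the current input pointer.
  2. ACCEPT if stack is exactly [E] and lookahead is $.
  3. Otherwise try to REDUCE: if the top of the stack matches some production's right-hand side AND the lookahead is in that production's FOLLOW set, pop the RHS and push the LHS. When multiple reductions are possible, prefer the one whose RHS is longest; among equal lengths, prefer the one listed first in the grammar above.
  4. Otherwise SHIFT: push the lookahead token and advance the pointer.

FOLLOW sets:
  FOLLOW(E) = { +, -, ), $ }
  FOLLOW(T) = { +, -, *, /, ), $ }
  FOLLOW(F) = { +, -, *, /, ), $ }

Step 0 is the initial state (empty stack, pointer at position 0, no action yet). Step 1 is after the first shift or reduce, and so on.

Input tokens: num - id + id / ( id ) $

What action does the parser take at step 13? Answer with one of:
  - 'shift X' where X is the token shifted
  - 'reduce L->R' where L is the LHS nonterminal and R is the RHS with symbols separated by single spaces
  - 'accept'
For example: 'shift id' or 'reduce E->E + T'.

Answer: reduce T->F

Derivation:
Step 1: shift num. Stack=[num] ptr=1 lookahead=- remaining=[- id + id / ( id ) $]
Step 2: reduce F->num. Stack=[F] ptr=1 lookahead=- remaining=[- id + id / ( id ) $]
Step 3: reduce T->F. Stack=[T] ptr=1 lookahead=- remaining=[- id + id / ( id ) $]
Step 4: reduce E->T. Stack=[E] ptr=1 lookahead=- remaining=[- id + id / ( id ) $]
Step 5: shift -. Stack=[E -] ptr=2 lookahead=id remaining=[id + id / ( id ) $]
Step 6: shift id. Stack=[E - id] ptr=3 lookahead=+ remaining=[+ id / ( id ) $]
Step 7: reduce F->id. Stack=[E - F] ptr=3 lookahead=+ remaining=[+ id / ( id ) $]
Step 8: reduce T->F. Stack=[E - T] ptr=3 lookahead=+ remaining=[+ id / ( id ) $]
Step 9: reduce E->E - T. Stack=[E] ptr=3 lookahead=+ remaining=[+ id / ( id ) $]
Step 10: shift +. Stack=[E +] ptr=4 lookahead=id remaining=[id / ( id ) $]
Step 11: shift id. Stack=[E + id] ptr=5 lookahead=/ remaining=[/ ( id ) $]
Step 12: reduce F->id. Stack=[E + F] ptr=5 lookahead=/ remaining=[/ ( id ) $]
Step 13: reduce T->F. Stack=[E + T] ptr=5 lookahead=/ remaining=[/ ( id ) $]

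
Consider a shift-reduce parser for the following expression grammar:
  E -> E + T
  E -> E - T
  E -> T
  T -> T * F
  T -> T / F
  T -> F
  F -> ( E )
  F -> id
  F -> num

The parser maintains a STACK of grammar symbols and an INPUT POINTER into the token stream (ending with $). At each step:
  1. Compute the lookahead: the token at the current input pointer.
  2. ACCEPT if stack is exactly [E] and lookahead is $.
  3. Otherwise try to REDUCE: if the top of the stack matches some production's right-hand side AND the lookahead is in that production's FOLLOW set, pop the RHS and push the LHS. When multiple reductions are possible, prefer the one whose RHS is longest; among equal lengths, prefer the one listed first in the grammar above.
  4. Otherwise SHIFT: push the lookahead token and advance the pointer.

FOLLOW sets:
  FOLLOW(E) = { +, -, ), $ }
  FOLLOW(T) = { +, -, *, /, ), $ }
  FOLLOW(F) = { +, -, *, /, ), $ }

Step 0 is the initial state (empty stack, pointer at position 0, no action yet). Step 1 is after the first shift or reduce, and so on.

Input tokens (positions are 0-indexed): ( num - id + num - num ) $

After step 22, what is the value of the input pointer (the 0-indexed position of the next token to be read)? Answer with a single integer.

Answer: 9

Derivation:
Step 1: shift (. Stack=[(] ptr=1 lookahead=num remaining=[num - id + num - num ) $]
Step 2: shift num. Stack=[( num] ptr=2 lookahead=- remaining=[- id + num - num ) $]
Step 3: reduce F->num. Stack=[( F] ptr=2 lookahead=- remaining=[- id + num - num ) $]
Step 4: reduce T->F. Stack=[( T] ptr=2 lookahead=- remaining=[- id + num - num ) $]
Step 5: reduce E->T. Stack=[( E] ptr=2 lookahead=- remaining=[- id + num - num ) $]
Step 6: shift -. Stack=[( E -] ptr=3 lookahead=id remaining=[id + num - num ) $]
Step 7: shift id. Stack=[( E - id] ptr=4 lookahead=+ remaining=[+ num - num ) $]
Step 8: reduce F->id. Stack=[( E - F] ptr=4 lookahead=+ remaining=[+ num - num ) $]
Step 9: reduce T->F. Stack=[( E - T] ptr=4 lookahead=+ remaining=[+ num - num ) $]
Step 10: reduce E->E - T. Stack=[( E] ptr=4 lookahead=+ remaining=[+ num - num ) $]
Step 11: shift +. Stack=[( E +] ptr=5 lookahead=num remaining=[num - num ) $]
Step 12: shift num. Stack=[( E + num] ptr=6 lookahead=- remaining=[- num ) $]
Step 13: reduce F->num. Stack=[( E + F] ptr=6 lookahead=- remaining=[- num ) $]
Step 14: reduce T->F. Stack=[( E + T] ptr=6 lookahead=- remaining=[- num ) $]
Step 15: reduce E->E + T. Stack=[( E] ptr=6 lookahead=- remaining=[- num ) $]
Step 16: shift -. Stack=[( E -] ptr=7 lookahead=num remaining=[num ) $]
Step 17: shift num. Stack=[( E - num] ptr=8 lookahead=) remaining=[) $]
Step 18: reduce F->num. Stack=[( E - F] ptr=8 lookahead=) remaining=[) $]
Step 19: reduce T->F. Stack=[( E - T] ptr=8 lookahead=) remaining=[) $]
Step 20: reduce E->E - T. Stack=[( E] ptr=8 lookahead=) remaining=[) $]
Step 21: shift ). Stack=[( E )] ptr=9 lookahead=$ remaining=[$]
Step 22: reduce F->( E ). Stack=[F] ptr=9 lookahead=$ remaining=[$]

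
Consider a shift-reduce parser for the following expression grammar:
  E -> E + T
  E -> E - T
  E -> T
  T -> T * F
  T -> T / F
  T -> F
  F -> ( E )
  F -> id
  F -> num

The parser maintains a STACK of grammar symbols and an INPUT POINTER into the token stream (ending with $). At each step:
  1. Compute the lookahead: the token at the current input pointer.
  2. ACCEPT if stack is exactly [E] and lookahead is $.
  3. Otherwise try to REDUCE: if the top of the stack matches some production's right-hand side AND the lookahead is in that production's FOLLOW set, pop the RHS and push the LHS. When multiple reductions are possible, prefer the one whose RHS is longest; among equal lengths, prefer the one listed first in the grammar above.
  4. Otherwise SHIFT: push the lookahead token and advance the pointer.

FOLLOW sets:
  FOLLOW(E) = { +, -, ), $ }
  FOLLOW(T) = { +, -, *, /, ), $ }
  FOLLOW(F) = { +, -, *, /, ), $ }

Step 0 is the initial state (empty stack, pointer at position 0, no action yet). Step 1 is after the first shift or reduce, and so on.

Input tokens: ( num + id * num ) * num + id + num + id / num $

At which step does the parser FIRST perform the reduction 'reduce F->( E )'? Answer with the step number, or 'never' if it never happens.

Step 1: shift (. Stack=[(] ptr=1 lookahead=num remaining=[num + id * num ) * num + id + num + id / num $]
Step 2: shift num. Stack=[( num] ptr=2 lookahead=+ remaining=[+ id * num ) * num + id + num + id / num $]
Step 3: reduce F->num. Stack=[( F] ptr=2 lookahead=+ remaining=[+ id * num ) * num + id + num + id / num $]
Step 4: reduce T->F. Stack=[( T] ptr=2 lookahead=+ remaining=[+ id * num ) * num + id + num + id / num $]
Step 5: reduce E->T. Stack=[( E] ptr=2 lookahead=+ remaining=[+ id * num ) * num + id + num + id / num $]
Step 6: shift +. Stack=[( E +] ptr=3 lookahead=id remaining=[id * num ) * num + id + num + id / num $]
Step 7: shift id. Stack=[( E + id] ptr=4 lookahead=* remaining=[* num ) * num + id + num + id / num $]
Step 8: reduce F->id. Stack=[( E + F] ptr=4 lookahead=* remaining=[* num ) * num + id + num + id / num $]
Step 9: reduce T->F. Stack=[( E + T] ptr=4 lookahead=* remaining=[* num ) * num + id + num + id / num $]
Step 10: shift *. Stack=[( E + T *] ptr=5 lookahead=num remaining=[num ) * num + id + num + id / num $]
Step 11: shift num. Stack=[( E + T * num] ptr=6 lookahead=) remaining=[) * num + id + num + id / num $]
Step 12: reduce F->num. Stack=[( E + T * F] ptr=6 lookahead=) remaining=[) * num + id + num + id / num $]
Step 13: reduce T->T * F. Stack=[( E + T] ptr=6 lookahead=) remaining=[) * num + id + num + id / num $]
Step 14: reduce E->E + T. Stack=[( E] ptr=6 lookahead=) remaining=[) * num + id + num + id / num $]
Step 15: shift ). Stack=[( E )] ptr=7 lookahead=* remaining=[* num + id + num + id / num $]
Step 16: reduce F->( E ). Stack=[F] ptr=7 lookahead=* remaining=[* num + id + num + id / num $]

Answer: 16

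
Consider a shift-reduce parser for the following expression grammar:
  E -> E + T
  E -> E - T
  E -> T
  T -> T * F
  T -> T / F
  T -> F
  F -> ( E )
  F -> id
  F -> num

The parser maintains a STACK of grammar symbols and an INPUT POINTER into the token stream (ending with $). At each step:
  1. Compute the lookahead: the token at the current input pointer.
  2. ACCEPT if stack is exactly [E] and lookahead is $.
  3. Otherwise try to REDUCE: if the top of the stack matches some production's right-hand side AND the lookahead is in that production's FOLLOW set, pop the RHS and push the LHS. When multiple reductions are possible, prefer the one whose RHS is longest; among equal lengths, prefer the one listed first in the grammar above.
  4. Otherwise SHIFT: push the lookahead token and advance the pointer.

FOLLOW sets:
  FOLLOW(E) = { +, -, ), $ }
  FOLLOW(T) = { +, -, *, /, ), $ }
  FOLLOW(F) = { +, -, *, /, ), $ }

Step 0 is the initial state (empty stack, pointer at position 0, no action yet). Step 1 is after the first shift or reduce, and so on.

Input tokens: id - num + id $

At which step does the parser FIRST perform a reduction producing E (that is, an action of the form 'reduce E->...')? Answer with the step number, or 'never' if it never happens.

Step 1: shift id. Stack=[id] ptr=1 lookahead=- remaining=[- num + id $]
Step 2: reduce F->id. Stack=[F] ptr=1 lookahead=- remaining=[- num + id $]
Step 3: reduce T->F. Stack=[T] ptr=1 lookahead=- remaining=[- num + id $]
Step 4: reduce E->T. Stack=[E] ptr=1 lookahead=- remaining=[- num + id $]

Answer: 4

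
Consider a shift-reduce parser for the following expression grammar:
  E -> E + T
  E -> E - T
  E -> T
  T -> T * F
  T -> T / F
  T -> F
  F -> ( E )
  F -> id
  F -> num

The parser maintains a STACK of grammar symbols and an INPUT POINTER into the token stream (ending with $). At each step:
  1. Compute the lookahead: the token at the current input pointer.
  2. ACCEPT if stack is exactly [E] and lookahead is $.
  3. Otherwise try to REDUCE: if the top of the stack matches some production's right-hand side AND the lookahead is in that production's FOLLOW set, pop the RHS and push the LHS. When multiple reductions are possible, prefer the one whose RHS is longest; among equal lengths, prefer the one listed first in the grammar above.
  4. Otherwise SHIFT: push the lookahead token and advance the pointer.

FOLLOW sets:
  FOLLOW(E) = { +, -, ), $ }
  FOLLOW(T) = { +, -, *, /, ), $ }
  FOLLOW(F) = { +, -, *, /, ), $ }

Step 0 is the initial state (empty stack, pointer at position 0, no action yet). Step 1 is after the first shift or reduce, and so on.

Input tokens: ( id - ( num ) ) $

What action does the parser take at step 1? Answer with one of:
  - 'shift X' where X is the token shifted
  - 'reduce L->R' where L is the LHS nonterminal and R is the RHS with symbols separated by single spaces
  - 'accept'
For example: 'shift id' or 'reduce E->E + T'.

Step 1: shift (. Stack=[(] ptr=1 lookahead=id remaining=[id - ( num ) ) $]

Answer: shift (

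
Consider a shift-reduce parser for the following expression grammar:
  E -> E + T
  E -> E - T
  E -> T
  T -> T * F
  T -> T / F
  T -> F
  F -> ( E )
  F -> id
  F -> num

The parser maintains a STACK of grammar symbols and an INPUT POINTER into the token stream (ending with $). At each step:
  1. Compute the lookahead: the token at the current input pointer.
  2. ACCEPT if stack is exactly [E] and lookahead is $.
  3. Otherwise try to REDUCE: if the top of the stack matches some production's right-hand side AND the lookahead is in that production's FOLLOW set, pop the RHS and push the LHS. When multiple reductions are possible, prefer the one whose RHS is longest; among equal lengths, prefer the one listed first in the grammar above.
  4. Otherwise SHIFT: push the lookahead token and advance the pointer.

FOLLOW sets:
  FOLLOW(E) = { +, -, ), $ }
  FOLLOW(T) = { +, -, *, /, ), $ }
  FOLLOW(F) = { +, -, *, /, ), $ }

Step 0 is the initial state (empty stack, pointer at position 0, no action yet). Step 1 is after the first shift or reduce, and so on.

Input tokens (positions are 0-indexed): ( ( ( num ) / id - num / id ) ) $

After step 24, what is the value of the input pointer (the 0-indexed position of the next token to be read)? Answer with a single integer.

Step 1: shift (. Stack=[(] ptr=1 lookahead=( remaining=[( ( num ) / id - num / id ) ) $]
Step 2: shift (. Stack=[( (] ptr=2 lookahead=( remaining=[( num ) / id - num / id ) ) $]
Step 3: shift (. Stack=[( ( (] ptr=3 lookahead=num remaining=[num ) / id - num / id ) ) $]
Step 4: shift num. Stack=[( ( ( num] ptr=4 lookahead=) remaining=[) / id - num / id ) ) $]
Step 5: reduce F->num. Stack=[( ( ( F] ptr=4 lookahead=) remaining=[) / id - num / id ) ) $]
Step 6: reduce T->F. Stack=[( ( ( T] ptr=4 lookahead=) remaining=[) / id - num / id ) ) $]
Step 7: reduce E->T. Stack=[( ( ( E] ptr=4 lookahead=) remaining=[) / id - num / id ) ) $]
Step 8: shift ). Stack=[( ( ( E )] ptr=5 lookahead=/ remaining=[/ id - num / id ) ) $]
Step 9: reduce F->( E ). Stack=[( ( F] ptr=5 lookahead=/ remaining=[/ id - num / id ) ) $]
Step 10: reduce T->F. Stack=[( ( T] ptr=5 lookahead=/ remaining=[/ id - num / id ) ) $]
Step 11: shift /. Stack=[( ( T /] ptr=6 lookahead=id remaining=[id - num / id ) ) $]
Step 12: shift id. Stack=[( ( T / id] ptr=7 lookahead=- remaining=[- num / id ) ) $]
Step 13: reduce F->id. Stack=[( ( T / F] ptr=7 lookahead=- remaining=[- num / id ) ) $]
Step 14: reduce T->T / F. Stack=[( ( T] ptr=7 lookahead=- remaining=[- num / id ) ) $]
Step 15: reduce E->T. Stack=[( ( E] ptr=7 lookahead=- remaining=[- num / id ) ) $]
Step 16: shift -. Stack=[( ( E -] ptr=8 lookahead=num remaining=[num / id ) ) $]
Step 17: shift num. Stack=[( ( E - num] ptr=9 lookahead=/ remaining=[/ id ) ) $]
Step 18: reduce F->num. Stack=[( ( E - F] ptr=9 lookahead=/ remaining=[/ id ) ) $]
Step 19: reduce T->F. Stack=[( ( E - T] ptr=9 lookahead=/ remaining=[/ id ) ) $]
Step 20: shift /. Stack=[( ( E - T /] ptr=10 lookahead=id remaining=[id ) ) $]
Step 21: shift id. Stack=[( ( E - T / id] ptr=11 lookahead=) remaining=[) ) $]
Step 22: reduce F->id. Stack=[( ( E - T / F] ptr=11 lookahead=) remaining=[) ) $]
Step 23: reduce T->T / F. Stack=[( ( E - T] ptr=11 lookahead=) remaining=[) ) $]
Step 24: reduce E->E - T. Stack=[( ( E] ptr=11 lookahead=) remaining=[) ) $]

Answer: 11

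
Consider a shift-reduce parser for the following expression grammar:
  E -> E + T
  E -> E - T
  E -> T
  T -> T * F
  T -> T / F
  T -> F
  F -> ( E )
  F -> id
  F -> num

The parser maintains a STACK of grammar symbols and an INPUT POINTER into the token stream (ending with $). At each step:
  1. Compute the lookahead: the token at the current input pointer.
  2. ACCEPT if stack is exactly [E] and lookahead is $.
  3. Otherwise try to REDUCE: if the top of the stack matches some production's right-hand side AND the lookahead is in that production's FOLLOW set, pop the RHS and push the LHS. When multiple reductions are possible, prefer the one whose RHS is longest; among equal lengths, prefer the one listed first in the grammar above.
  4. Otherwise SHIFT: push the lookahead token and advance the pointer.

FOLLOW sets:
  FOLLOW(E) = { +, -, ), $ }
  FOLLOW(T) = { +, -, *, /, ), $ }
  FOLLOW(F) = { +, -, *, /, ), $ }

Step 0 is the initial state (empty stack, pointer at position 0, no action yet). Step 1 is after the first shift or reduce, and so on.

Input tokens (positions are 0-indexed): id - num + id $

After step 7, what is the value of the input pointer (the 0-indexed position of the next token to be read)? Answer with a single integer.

Answer: 3

Derivation:
Step 1: shift id. Stack=[id] ptr=1 lookahead=- remaining=[- num + id $]
Step 2: reduce F->id. Stack=[F] ptr=1 lookahead=- remaining=[- num + id $]
Step 3: reduce T->F. Stack=[T] ptr=1 lookahead=- remaining=[- num + id $]
Step 4: reduce E->T. Stack=[E] ptr=1 lookahead=- remaining=[- num + id $]
Step 5: shift -. Stack=[E -] ptr=2 lookahead=num remaining=[num + id $]
Step 6: shift num. Stack=[E - num] ptr=3 lookahead=+ remaining=[+ id $]
Step 7: reduce F->num. Stack=[E - F] ptr=3 lookahead=+ remaining=[+ id $]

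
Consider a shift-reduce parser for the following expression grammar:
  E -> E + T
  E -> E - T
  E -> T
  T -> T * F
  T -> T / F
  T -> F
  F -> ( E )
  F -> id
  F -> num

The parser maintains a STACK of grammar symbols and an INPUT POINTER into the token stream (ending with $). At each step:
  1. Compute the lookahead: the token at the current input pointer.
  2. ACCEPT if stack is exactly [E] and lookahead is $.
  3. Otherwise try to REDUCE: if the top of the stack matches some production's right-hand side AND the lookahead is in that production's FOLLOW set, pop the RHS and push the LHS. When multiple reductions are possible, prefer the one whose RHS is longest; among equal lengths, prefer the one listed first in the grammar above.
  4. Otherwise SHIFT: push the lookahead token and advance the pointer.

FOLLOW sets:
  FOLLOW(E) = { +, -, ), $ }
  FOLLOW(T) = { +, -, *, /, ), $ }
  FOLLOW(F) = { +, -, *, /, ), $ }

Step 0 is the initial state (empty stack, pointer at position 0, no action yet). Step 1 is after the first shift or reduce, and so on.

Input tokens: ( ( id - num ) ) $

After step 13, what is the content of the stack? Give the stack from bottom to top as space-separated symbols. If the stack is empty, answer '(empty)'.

Answer: ( F

Derivation:
Step 1: shift (. Stack=[(] ptr=1 lookahead=( remaining=[( id - num ) ) $]
Step 2: shift (. Stack=[( (] ptr=2 lookahead=id remaining=[id - num ) ) $]
Step 3: shift id. Stack=[( ( id] ptr=3 lookahead=- remaining=[- num ) ) $]
Step 4: reduce F->id. Stack=[( ( F] ptr=3 lookahead=- remaining=[- num ) ) $]
Step 5: reduce T->F. Stack=[( ( T] ptr=3 lookahead=- remaining=[- num ) ) $]
Step 6: reduce E->T. Stack=[( ( E] ptr=3 lookahead=- remaining=[- num ) ) $]
Step 7: shift -. Stack=[( ( E -] ptr=4 lookahead=num remaining=[num ) ) $]
Step 8: shift num. Stack=[( ( E - num] ptr=5 lookahead=) remaining=[) ) $]
Step 9: reduce F->num. Stack=[( ( E - F] ptr=5 lookahead=) remaining=[) ) $]
Step 10: reduce T->F. Stack=[( ( E - T] ptr=5 lookahead=) remaining=[) ) $]
Step 11: reduce E->E - T. Stack=[( ( E] ptr=5 lookahead=) remaining=[) ) $]
Step 12: shift ). Stack=[( ( E )] ptr=6 lookahead=) remaining=[) $]
Step 13: reduce F->( E ). Stack=[( F] ptr=6 lookahead=) remaining=[) $]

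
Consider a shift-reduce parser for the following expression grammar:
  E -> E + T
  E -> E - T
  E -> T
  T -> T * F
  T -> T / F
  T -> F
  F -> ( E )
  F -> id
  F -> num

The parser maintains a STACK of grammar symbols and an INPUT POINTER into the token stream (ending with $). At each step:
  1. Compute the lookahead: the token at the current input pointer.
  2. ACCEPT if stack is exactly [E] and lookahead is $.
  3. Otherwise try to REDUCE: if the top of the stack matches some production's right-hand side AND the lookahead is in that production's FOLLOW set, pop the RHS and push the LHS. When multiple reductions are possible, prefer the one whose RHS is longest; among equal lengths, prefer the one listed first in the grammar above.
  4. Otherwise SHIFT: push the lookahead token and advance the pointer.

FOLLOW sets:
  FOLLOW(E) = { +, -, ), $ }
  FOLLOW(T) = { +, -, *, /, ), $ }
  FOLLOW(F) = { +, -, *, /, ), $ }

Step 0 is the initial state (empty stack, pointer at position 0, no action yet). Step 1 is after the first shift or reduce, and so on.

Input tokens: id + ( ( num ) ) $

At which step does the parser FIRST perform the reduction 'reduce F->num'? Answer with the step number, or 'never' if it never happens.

Step 1: shift id. Stack=[id] ptr=1 lookahead=+ remaining=[+ ( ( num ) ) $]
Step 2: reduce F->id. Stack=[F] ptr=1 lookahead=+ remaining=[+ ( ( num ) ) $]
Step 3: reduce T->F. Stack=[T] ptr=1 lookahead=+ remaining=[+ ( ( num ) ) $]
Step 4: reduce E->T. Stack=[E] ptr=1 lookahead=+ remaining=[+ ( ( num ) ) $]
Step 5: shift +. Stack=[E +] ptr=2 lookahead=( remaining=[( ( num ) ) $]
Step 6: shift (. Stack=[E + (] ptr=3 lookahead=( remaining=[( num ) ) $]
Step 7: shift (. Stack=[E + ( (] ptr=4 lookahead=num remaining=[num ) ) $]
Step 8: shift num. Stack=[E + ( ( num] ptr=5 lookahead=) remaining=[) ) $]
Step 9: reduce F->num. Stack=[E + ( ( F] ptr=5 lookahead=) remaining=[) ) $]

Answer: 9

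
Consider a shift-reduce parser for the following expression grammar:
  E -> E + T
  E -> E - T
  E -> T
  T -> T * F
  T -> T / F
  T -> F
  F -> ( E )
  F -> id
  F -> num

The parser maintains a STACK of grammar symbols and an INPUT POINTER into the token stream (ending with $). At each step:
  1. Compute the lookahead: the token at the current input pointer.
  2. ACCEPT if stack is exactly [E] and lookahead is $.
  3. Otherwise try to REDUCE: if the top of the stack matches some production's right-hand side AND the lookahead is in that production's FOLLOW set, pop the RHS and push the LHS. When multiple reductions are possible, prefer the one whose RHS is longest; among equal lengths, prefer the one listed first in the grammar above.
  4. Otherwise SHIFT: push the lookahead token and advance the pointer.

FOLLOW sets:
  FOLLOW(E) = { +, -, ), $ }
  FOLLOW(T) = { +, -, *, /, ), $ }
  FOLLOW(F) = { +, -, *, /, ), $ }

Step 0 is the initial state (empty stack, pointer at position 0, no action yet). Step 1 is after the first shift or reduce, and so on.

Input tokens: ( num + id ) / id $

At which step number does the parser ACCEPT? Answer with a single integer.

Answer: 19

Derivation:
Step 1: shift (. Stack=[(] ptr=1 lookahead=num remaining=[num + id ) / id $]
Step 2: shift num. Stack=[( num] ptr=2 lookahead=+ remaining=[+ id ) / id $]
Step 3: reduce F->num. Stack=[( F] ptr=2 lookahead=+ remaining=[+ id ) / id $]
Step 4: reduce T->F. Stack=[( T] ptr=2 lookahead=+ remaining=[+ id ) / id $]
Step 5: reduce E->T. Stack=[( E] ptr=2 lookahead=+ remaining=[+ id ) / id $]
Step 6: shift +. Stack=[( E +] ptr=3 lookahead=id remaining=[id ) / id $]
Step 7: shift id. Stack=[( E + id] ptr=4 lookahead=) remaining=[) / id $]
Step 8: reduce F->id. Stack=[( E + F] ptr=4 lookahead=) remaining=[) / id $]
Step 9: reduce T->F. Stack=[( E + T] ptr=4 lookahead=) remaining=[) / id $]
Step 10: reduce E->E + T. Stack=[( E] ptr=4 lookahead=) remaining=[) / id $]
Step 11: shift ). Stack=[( E )] ptr=5 lookahead=/ remaining=[/ id $]
Step 12: reduce F->( E ). Stack=[F] ptr=5 lookahead=/ remaining=[/ id $]
Step 13: reduce T->F. Stack=[T] ptr=5 lookahead=/ remaining=[/ id $]
Step 14: shift /. Stack=[T /] ptr=6 lookahead=id remaining=[id $]
Step 15: shift id. Stack=[T / id] ptr=7 lookahead=$ remaining=[$]
Step 16: reduce F->id. Stack=[T / F] ptr=7 lookahead=$ remaining=[$]
Step 17: reduce T->T / F. Stack=[T] ptr=7 lookahead=$ remaining=[$]
Step 18: reduce E->T. Stack=[E] ptr=7 lookahead=$ remaining=[$]
Step 19: accept. Stack=[E] ptr=7 lookahead=$ remaining=[$]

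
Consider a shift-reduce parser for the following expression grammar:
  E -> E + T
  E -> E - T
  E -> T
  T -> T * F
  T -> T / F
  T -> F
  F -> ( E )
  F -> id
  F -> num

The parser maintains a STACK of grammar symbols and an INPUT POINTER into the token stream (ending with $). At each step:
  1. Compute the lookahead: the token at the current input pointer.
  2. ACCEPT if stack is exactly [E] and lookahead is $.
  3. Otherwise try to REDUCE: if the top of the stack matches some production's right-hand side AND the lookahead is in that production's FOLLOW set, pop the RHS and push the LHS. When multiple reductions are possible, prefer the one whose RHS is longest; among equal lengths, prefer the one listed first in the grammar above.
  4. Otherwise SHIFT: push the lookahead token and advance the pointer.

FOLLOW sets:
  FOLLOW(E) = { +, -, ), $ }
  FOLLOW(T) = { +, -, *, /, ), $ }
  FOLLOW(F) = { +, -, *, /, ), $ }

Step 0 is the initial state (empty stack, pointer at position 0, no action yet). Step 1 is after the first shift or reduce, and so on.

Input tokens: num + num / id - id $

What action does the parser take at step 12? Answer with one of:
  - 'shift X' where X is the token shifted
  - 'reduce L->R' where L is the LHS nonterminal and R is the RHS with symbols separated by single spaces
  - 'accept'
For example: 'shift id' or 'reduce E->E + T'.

Step 1: shift num. Stack=[num] ptr=1 lookahead=+ remaining=[+ num / id - id $]
Step 2: reduce F->num. Stack=[F] ptr=1 lookahead=+ remaining=[+ num / id - id $]
Step 3: reduce T->F. Stack=[T] ptr=1 lookahead=+ remaining=[+ num / id - id $]
Step 4: reduce E->T. Stack=[E] ptr=1 lookahead=+ remaining=[+ num / id - id $]
Step 5: shift +. Stack=[E +] ptr=2 lookahead=num remaining=[num / id - id $]
Step 6: shift num. Stack=[E + num] ptr=3 lookahead=/ remaining=[/ id - id $]
Step 7: reduce F->num. Stack=[E + F] ptr=3 lookahead=/ remaining=[/ id - id $]
Step 8: reduce T->F. Stack=[E + T] ptr=3 lookahead=/ remaining=[/ id - id $]
Step 9: shift /. Stack=[E + T /] ptr=4 lookahead=id remaining=[id - id $]
Step 10: shift id. Stack=[E + T / id] ptr=5 lookahead=- remaining=[- id $]
Step 11: reduce F->id. Stack=[E + T / F] ptr=5 lookahead=- remaining=[- id $]
Step 12: reduce T->T / F. Stack=[E + T] ptr=5 lookahead=- remaining=[- id $]

Answer: reduce T->T / F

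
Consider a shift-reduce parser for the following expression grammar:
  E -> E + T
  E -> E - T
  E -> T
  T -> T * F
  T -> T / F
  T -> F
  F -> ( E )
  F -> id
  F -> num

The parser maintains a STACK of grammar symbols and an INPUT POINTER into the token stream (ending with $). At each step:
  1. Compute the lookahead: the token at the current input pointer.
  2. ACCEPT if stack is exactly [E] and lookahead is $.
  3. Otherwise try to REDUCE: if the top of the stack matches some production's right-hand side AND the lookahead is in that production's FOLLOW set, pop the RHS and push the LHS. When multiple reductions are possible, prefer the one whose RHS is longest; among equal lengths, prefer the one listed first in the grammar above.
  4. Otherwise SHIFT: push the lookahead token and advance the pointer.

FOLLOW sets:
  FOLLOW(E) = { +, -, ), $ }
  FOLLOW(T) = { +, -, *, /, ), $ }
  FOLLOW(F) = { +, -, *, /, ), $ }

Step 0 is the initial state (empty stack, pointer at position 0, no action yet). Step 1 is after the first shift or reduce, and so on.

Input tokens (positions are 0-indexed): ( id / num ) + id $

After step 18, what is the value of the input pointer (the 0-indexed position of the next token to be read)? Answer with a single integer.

Step 1: shift (. Stack=[(] ptr=1 lookahead=id remaining=[id / num ) + id $]
Step 2: shift id. Stack=[( id] ptr=2 lookahead=/ remaining=[/ num ) + id $]
Step 3: reduce F->id. Stack=[( F] ptr=2 lookahead=/ remaining=[/ num ) + id $]
Step 4: reduce T->F. Stack=[( T] ptr=2 lookahead=/ remaining=[/ num ) + id $]
Step 5: shift /. Stack=[( T /] ptr=3 lookahead=num remaining=[num ) + id $]
Step 6: shift num. Stack=[( T / num] ptr=4 lookahead=) remaining=[) + id $]
Step 7: reduce F->num. Stack=[( T / F] ptr=4 lookahead=) remaining=[) + id $]
Step 8: reduce T->T / F. Stack=[( T] ptr=4 lookahead=) remaining=[) + id $]
Step 9: reduce E->T. Stack=[( E] ptr=4 lookahead=) remaining=[) + id $]
Step 10: shift ). Stack=[( E )] ptr=5 lookahead=+ remaining=[+ id $]
Step 11: reduce F->( E ). Stack=[F] ptr=5 lookahead=+ remaining=[+ id $]
Step 12: reduce T->F. Stack=[T] ptr=5 lookahead=+ remaining=[+ id $]
Step 13: reduce E->T. Stack=[E] ptr=5 lookahead=+ remaining=[+ id $]
Step 14: shift +. Stack=[E +] ptr=6 lookahead=id remaining=[id $]
Step 15: shift id. Stack=[E + id] ptr=7 lookahead=$ remaining=[$]
Step 16: reduce F->id. Stack=[E + F] ptr=7 lookahead=$ remaining=[$]
Step 17: reduce T->F. Stack=[E + T] ptr=7 lookahead=$ remaining=[$]
Step 18: reduce E->E + T. Stack=[E] ptr=7 lookahead=$ remaining=[$]

Answer: 7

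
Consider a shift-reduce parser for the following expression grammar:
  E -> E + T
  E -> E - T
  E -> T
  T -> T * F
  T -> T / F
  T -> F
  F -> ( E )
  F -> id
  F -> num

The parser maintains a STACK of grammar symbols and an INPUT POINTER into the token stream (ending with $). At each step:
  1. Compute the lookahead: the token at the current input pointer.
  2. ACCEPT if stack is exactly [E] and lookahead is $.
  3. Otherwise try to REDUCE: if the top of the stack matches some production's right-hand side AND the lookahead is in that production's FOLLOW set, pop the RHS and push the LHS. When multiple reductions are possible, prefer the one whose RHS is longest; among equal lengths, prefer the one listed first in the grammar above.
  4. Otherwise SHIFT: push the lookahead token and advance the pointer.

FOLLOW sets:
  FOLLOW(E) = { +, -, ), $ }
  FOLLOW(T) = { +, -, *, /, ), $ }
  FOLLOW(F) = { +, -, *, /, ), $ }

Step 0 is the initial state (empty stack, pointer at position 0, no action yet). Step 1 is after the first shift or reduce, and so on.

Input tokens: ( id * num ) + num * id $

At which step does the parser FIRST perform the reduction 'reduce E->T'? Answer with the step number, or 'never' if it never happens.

Answer: 9

Derivation:
Step 1: shift (. Stack=[(] ptr=1 lookahead=id remaining=[id * num ) + num * id $]
Step 2: shift id. Stack=[( id] ptr=2 lookahead=* remaining=[* num ) + num * id $]
Step 3: reduce F->id. Stack=[( F] ptr=2 lookahead=* remaining=[* num ) + num * id $]
Step 4: reduce T->F. Stack=[( T] ptr=2 lookahead=* remaining=[* num ) + num * id $]
Step 5: shift *. Stack=[( T *] ptr=3 lookahead=num remaining=[num ) + num * id $]
Step 6: shift num. Stack=[( T * num] ptr=4 lookahead=) remaining=[) + num * id $]
Step 7: reduce F->num. Stack=[( T * F] ptr=4 lookahead=) remaining=[) + num * id $]
Step 8: reduce T->T * F. Stack=[( T] ptr=4 lookahead=) remaining=[) + num * id $]
Step 9: reduce E->T. Stack=[( E] ptr=4 lookahead=) remaining=[) + num * id $]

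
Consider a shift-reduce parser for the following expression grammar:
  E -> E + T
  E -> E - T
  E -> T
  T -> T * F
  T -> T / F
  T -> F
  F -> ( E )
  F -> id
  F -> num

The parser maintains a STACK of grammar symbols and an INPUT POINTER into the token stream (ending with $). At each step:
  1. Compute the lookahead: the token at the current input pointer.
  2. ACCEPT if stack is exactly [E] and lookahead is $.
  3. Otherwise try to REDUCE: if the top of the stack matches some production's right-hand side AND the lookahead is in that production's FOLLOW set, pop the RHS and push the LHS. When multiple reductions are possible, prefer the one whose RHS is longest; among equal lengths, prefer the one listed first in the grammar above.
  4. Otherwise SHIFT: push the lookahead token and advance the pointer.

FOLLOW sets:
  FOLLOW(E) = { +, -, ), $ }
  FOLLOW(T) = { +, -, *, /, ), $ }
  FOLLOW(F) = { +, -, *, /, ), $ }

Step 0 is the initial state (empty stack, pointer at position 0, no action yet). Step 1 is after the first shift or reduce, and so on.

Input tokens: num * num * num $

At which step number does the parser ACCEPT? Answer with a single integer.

Answer: 13

Derivation:
Step 1: shift num. Stack=[num] ptr=1 lookahead=* remaining=[* num * num $]
Step 2: reduce F->num. Stack=[F] ptr=1 lookahead=* remaining=[* num * num $]
Step 3: reduce T->F. Stack=[T] ptr=1 lookahead=* remaining=[* num * num $]
Step 4: shift *. Stack=[T *] ptr=2 lookahead=num remaining=[num * num $]
Step 5: shift num. Stack=[T * num] ptr=3 lookahead=* remaining=[* num $]
Step 6: reduce F->num. Stack=[T * F] ptr=3 lookahead=* remaining=[* num $]
Step 7: reduce T->T * F. Stack=[T] ptr=3 lookahead=* remaining=[* num $]
Step 8: shift *. Stack=[T *] ptr=4 lookahead=num remaining=[num $]
Step 9: shift num. Stack=[T * num] ptr=5 lookahead=$ remaining=[$]
Step 10: reduce F->num. Stack=[T * F] ptr=5 lookahead=$ remaining=[$]
Step 11: reduce T->T * F. Stack=[T] ptr=5 lookahead=$ remaining=[$]
Step 12: reduce E->T. Stack=[E] ptr=5 lookahead=$ remaining=[$]
Step 13: accept. Stack=[E] ptr=5 lookahead=$ remaining=[$]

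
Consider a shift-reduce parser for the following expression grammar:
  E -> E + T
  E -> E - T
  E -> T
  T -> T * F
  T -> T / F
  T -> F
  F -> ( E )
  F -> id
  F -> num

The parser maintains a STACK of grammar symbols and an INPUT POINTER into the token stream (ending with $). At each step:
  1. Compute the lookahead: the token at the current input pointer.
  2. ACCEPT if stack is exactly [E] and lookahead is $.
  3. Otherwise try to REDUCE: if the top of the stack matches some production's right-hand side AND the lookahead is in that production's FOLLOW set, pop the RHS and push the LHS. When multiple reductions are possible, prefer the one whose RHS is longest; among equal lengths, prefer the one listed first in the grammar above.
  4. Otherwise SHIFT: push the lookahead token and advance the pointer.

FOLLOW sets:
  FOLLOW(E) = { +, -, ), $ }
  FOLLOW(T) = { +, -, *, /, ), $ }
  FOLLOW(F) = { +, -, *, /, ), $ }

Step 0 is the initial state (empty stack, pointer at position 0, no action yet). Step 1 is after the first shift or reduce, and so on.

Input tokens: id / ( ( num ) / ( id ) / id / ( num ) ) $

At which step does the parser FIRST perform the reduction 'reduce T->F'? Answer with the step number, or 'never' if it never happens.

Step 1: shift id. Stack=[id] ptr=1 lookahead=/ remaining=[/ ( ( num ) / ( id ) / id / ( num ) ) $]
Step 2: reduce F->id. Stack=[F] ptr=1 lookahead=/ remaining=[/ ( ( num ) / ( id ) / id / ( num ) ) $]
Step 3: reduce T->F. Stack=[T] ptr=1 lookahead=/ remaining=[/ ( ( num ) / ( id ) / id / ( num ) ) $]

Answer: 3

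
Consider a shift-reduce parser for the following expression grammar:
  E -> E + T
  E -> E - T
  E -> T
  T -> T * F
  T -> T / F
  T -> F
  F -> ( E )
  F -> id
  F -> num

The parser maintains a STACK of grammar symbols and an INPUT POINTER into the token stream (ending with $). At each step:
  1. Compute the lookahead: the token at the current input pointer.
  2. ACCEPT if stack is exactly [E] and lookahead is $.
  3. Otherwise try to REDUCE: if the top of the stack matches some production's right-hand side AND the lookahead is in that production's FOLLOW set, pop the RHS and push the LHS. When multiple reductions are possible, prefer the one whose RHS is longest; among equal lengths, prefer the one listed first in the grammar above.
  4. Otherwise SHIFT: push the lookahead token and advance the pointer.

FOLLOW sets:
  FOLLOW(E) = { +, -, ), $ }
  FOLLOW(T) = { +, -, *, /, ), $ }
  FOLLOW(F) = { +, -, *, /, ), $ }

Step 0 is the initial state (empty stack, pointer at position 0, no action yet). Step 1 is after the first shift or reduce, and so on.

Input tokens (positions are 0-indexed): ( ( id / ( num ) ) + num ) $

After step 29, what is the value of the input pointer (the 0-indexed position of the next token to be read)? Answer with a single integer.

Step 1: shift (. Stack=[(] ptr=1 lookahead=( remaining=[( id / ( num ) ) + num ) $]
Step 2: shift (. Stack=[( (] ptr=2 lookahead=id remaining=[id / ( num ) ) + num ) $]
Step 3: shift id. Stack=[( ( id] ptr=3 lookahead=/ remaining=[/ ( num ) ) + num ) $]
Step 4: reduce F->id. Stack=[( ( F] ptr=3 lookahead=/ remaining=[/ ( num ) ) + num ) $]
Step 5: reduce T->F. Stack=[( ( T] ptr=3 lookahead=/ remaining=[/ ( num ) ) + num ) $]
Step 6: shift /. Stack=[( ( T /] ptr=4 lookahead=( remaining=[( num ) ) + num ) $]
Step 7: shift (. Stack=[( ( T / (] ptr=5 lookahead=num remaining=[num ) ) + num ) $]
Step 8: shift num. Stack=[( ( T / ( num] ptr=6 lookahead=) remaining=[) ) + num ) $]
Step 9: reduce F->num. Stack=[( ( T / ( F] ptr=6 lookahead=) remaining=[) ) + num ) $]
Step 10: reduce T->F. Stack=[( ( T / ( T] ptr=6 lookahead=) remaining=[) ) + num ) $]
Step 11: reduce E->T. Stack=[( ( T / ( E] ptr=6 lookahead=) remaining=[) ) + num ) $]
Step 12: shift ). Stack=[( ( T / ( E )] ptr=7 lookahead=) remaining=[) + num ) $]
Step 13: reduce F->( E ). Stack=[( ( T / F] ptr=7 lookahead=) remaining=[) + num ) $]
Step 14: reduce T->T / F. Stack=[( ( T] ptr=7 lookahead=) remaining=[) + num ) $]
Step 15: reduce E->T. Stack=[( ( E] ptr=7 lookahead=) remaining=[) + num ) $]
Step 16: shift ). Stack=[( ( E )] ptr=8 lookahead=+ remaining=[+ num ) $]
Step 17: reduce F->( E ). Stack=[( F] ptr=8 lookahead=+ remaining=[+ num ) $]
Step 18: reduce T->F. Stack=[( T] ptr=8 lookahead=+ remaining=[+ num ) $]
Step 19: reduce E->T. Stack=[( E] ptr=8 lookahead=+ remaining=[+ num ) $]
Step 20: shift +. Stack=[( E +] ptr=9 lookahead=num remaining=[num ) $]
Step 21: shift num. Stack=[( E + num] ptr=10 lookahead=) remaining=[) $]
Step 22: reduce F->num. Stack=[( E + F] ptr=10 lookahead=) remaining=[) $]
Step 23: reduce T->F. Stack=[( E + T] ptr=10 lookahead=) remaining=[) $]
Step 24: reduce E->E + T. Stack=[( E] ptr=10 lookahead=) remaining=[) $]
Step 25: shift ). Stack=[( E )] ptr=11 lookahead=$ remaining=[$]
Step 26: reduce F->( E ). Stack=[F] ptr=11 lookahead=$ remaining=[$]
Step 27: reduce T->F. Stack=[T] ptr=11 lookahead=$ remaining=[$]
Step 28: reduce E->T. Stack=[E] ptr=11 lookahead=$ remaining=[$]
Step 29: accept. Stack=[E] ptr=11 lookahead=$ remaining=[$]

Answer: 11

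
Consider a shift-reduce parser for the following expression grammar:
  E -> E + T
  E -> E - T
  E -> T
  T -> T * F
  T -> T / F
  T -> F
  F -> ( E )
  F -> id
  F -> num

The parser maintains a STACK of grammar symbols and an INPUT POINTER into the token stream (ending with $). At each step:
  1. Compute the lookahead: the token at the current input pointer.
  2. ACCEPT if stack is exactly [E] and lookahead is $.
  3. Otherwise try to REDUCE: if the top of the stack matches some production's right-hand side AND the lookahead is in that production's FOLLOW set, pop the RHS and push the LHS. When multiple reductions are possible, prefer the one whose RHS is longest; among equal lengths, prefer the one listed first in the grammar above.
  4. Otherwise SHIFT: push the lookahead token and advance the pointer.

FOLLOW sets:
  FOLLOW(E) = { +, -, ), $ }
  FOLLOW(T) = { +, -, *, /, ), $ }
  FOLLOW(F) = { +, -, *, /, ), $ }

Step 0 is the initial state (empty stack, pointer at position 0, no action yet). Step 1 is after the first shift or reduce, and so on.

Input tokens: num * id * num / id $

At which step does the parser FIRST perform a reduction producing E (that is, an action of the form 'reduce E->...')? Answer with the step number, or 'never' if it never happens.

Step 1: shift num. Stack=[num] ptr=1 lookahead=* remaining=[* id * num / id $]
Step 2: reduce F->num. Stack=[F] ptr=1 lookahead=* remaining=[* id * num / id $]
Step 3: reduce T->F. Stack=[T] ptr=1 lookahead=* remaining=[* id * num / id $]
Step 4: shift *. Stack=[T *] ptr=2 lookahead=id remaining=[id * num / id $]
Step 5: shift id. Stack=[T * id] ptr=3 lookahead=* remaining=[* num / id $]
Step 6: reduce F->id. Stack=[T * F] ptr=3 lookahead=* remaining=[* num / id $]
Step 7: reduce T->T * F. Stack=[T] ptr=3 lookahead=* remaining=[* num / id $]
Step 8: shift *. Stack=[T *] ptr=4 lookahead=num remaining=[num / id $]
Step 9: shift num. Stack=[T * num] ptr=5 lookahead=/ remaining=[/ id $]
Step 10: reduce F->num. Stack=[T * F] ptr=5 lookahead=/ remaining=[/ id $]
Step 11: reduce T->T * F. Stack=[T] ptr=5 lookahead=/ remaining=[/ id $]
Step 12: shift /. Stack=[T /] ptr=6 lookahead=id remaining=[id $]
Step 13: shift id. Stack=[T / id] ptr=7 lookahead=$ remaining=[$]
Step 14: reduce F->id. Stack=[T / F] ptr=7 lookahead=$ remaining=[$]
Step 15: reduce T->T / F. Stack=[T] ptr=7 lookahead=$ remaining=[$]
Step 16: reduce E->T. Stack=[E] ptr=7 lookahead=$ remaining=[$]

Answer: 16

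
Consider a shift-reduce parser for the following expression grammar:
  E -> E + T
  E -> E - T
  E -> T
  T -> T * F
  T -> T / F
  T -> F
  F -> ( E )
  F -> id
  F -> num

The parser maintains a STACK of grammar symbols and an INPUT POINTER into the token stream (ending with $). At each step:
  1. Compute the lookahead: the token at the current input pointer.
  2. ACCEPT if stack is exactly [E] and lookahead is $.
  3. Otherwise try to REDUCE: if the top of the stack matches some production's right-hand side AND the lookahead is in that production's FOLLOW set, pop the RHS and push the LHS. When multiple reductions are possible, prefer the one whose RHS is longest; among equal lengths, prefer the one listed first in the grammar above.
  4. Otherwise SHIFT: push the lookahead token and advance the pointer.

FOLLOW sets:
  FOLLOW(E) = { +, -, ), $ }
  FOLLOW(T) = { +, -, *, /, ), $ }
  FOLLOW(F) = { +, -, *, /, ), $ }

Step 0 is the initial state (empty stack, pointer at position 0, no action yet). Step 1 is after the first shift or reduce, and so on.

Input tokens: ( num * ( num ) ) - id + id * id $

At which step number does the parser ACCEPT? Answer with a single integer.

Step 1: shift (. Stack=[(] ptr=1 lookahead=num remaining=[num * ( num ) ) - id + id * id $]
Step 2: shift num. Stack=[( num] ptr=2 lookahead=* remaining=[* ( num ) ) - id + id * id $]
Step 3: reduce F->num. Stack=[( F] ptr=2 lookahead=* remaining=[* ( num ) ) - id + id * id $]
Step 4: reduce T->F. Stack=[( T] ptr=2 lookahead=* remaining=[* ( num ) ) - id + id * id $]
Step 5: shift *. Stack=[( T *] ptr=3 lookahead=( remaining=[( num ) ) - id + id * id $]
Step 6: shift (. Stack=[( T * (] ptr=4 lookahead=num remaining=[num ) ) - id + id * id $]
Step 7: shift num. Stack=[( T * ( num] ptr=5 lookahead=) remaining=[) ) - id + id * id $]
Step 8: reduce F->num. Stack=[( T * ( F] ptr=5 lookahead=) remaining=[) ) - id + id * id $]
Step 9: reduce T->F. Stack=[( T * ( T] ptr=5 lookahead=) remaining=[) ) - id + id * id $]
Step 10: reduce E->T. Stack=[( T * ( E] ptr=5 lookahead=) remaining=[) ) - id + id * id $]
Step 11: shift ). Stack=[( T * ( E )] ptr=6 lookahead=) remaining=[) - id + id * id $]
Step 12: reduce F->( E ). Stack=[( T * F] ptr=6 lookahead=) remaining=[) - id + id * id $]
Step 13: reduce T->T * F. Stack=[( T] ptr=6 lookahead=) remaining=[) - id + id * id $]
Step 14: reduce E->T. Stack=[( E] ptr=6 lookahead=) remaining=[) - id + id * id $]
Step 15: shift ). Stack=[( E )] ptr=7 lookahead=- remaining=[- id + id * id $]
Step 16: reduce F->( E ). Stack=[F] ptr=7 lookahead=- remaining=[- id + id * id $]
Step 17: reduce T->F. Stack=[T] ptr=7 lookahead=- remaining=[- id + id * id $]
Step 18: reduce E->T. Stack=[E] ptr=7 lookahead=- remaining=[- id + id * id $]
Step 19: shift -. Stack=[E -] ptr=8 lookahead=id remaining=[id + id * id $]
Step 20: shift id. Stack=[E - id] ptr=9 lookahead=+ remaining=[+ id * id $]
Step 21: reduce F->id. Stack=[E - F] ptr=9 lookahead=+ remaining=[+ id * id $]
Step 22: reduce T->F. Stack=[E - T] ptr=9 lookahead=+ remaining=[+ id * id $]
Step 23: reduce E->E - T. Stack=[E] ptr=9 lookahead=+ remaining=[+ id * id $]
Step 24: shift +. Stack=[E +] ptr=10 lookahead=id remaining=[id * id $]
Step 25: shift id. Stack=[E + id] ptr=11 lookahead=* remaining=[* id $]
Step 26: reduce F->id. Stack=[E + F] ptr=11 lookahead=* remaining=[* id $]
Step 27: reduce T->F. Stack=[E + T] ptr=11 lookahead=* remaining=[* id $]
Step 28: shift *. Stack=[E + T *] ptr=12 lookahead=id remaining=[id $]
Step 29: shift id. Stack=[E + T * id] ptr=13 lookahead=$ remaining=[$]
Step 30: reduce F->id. Stack=[E + T * F] ptr=13 lookahead=$ remaining=[$]
Step 31: reduce T->T * F. Stack=[E + T] ptr=13 lookahead=$ remaining=[$]
Step 32: reduce E->E + T. Stack=[E] ptr=13 lookahead=$ remaining=[$]
Step 33: accept. Stack=[E] ptr=13 lookahead=$ remaining=[$]

Answer: 33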